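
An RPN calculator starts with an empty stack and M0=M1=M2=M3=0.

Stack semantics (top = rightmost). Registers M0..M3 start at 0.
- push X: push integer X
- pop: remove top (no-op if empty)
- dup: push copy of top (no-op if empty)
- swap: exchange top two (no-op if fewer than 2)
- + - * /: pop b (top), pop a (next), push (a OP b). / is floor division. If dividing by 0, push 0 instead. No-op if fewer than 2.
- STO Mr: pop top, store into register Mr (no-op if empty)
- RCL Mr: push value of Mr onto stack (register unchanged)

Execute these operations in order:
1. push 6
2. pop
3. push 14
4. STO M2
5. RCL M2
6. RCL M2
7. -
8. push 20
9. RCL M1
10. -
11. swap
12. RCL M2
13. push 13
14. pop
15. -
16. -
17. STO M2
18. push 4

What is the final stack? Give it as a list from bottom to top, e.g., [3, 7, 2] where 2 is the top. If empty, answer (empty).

Answer: [4]

Derivation:
After op 1 (push 6): stack=[6] mem=[0,0,0,0]
After op 2 (pop): stack=[empty] mem=[0,0,0,0]
After op 3 (push 14): stack=[14] mem=[0,0,0,0]
After op 4 (STO M2): stack=[empty] mem=[0,0,14,0]
After op 5 (RCL M2): stack=[14] mem=[0,0,14,0]
After op 6 (RCL M2): stack=[14,14] mem=[0,0,14,0]
After op 7 (-): stack=[0] mem=[0,0,14,0]
After op 8 (push 20): stack=[0,20] mem=[0,0,14,0]
After op 9 (RCL M1): stack=[0,20,0] mem=[0,0,14,0]
After op 10 (-): stack=[0,20] mem=[0,0,14,0]
After op 11 (swap): stack=[20,0] mem=[0,0,14,0]
After op 12 (RCL M2): stack=[20,0,14] mem=[0,0,14,0]
After op 13 (push 13): stack=[20,0,14,13] mem=[0,0,14,0]
After op 14 (pop): stack=[20,0,14] mem=[0,0,14,0]
After op 15 (-): stack=[20,-14] mem=[0,0,14,0]
After op 16 (-): stack=[34] mem=[0,0,14,0]
After op 17 (STO M2): stack=[empty] mem=[0,0,34,0]
After op 18 (push 4): stack=[4] mem=[0,0,34,0]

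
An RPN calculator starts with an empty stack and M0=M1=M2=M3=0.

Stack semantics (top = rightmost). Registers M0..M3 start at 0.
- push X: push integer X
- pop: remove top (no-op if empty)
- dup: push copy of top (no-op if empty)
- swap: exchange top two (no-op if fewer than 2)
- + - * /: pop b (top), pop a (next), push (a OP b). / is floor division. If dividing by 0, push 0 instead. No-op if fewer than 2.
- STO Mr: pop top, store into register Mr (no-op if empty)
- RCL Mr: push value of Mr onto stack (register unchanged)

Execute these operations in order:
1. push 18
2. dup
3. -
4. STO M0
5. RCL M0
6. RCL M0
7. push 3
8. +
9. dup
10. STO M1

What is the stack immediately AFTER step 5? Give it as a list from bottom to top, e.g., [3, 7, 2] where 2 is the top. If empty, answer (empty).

After op 1 (push 18): stack=[18] mem=[0,0,0,0]
After op 2 (dup): stack=[18,18] mem=[0,0,0,0]
After op 3 (-): stack=[0] mem=[0,0,0,0]
After op 4 (STO M0): stack=[empty] mem=[0,0,0,0]
After op 5 (RCL M0): stack=[0] mem=[0,0,0,0]

[0]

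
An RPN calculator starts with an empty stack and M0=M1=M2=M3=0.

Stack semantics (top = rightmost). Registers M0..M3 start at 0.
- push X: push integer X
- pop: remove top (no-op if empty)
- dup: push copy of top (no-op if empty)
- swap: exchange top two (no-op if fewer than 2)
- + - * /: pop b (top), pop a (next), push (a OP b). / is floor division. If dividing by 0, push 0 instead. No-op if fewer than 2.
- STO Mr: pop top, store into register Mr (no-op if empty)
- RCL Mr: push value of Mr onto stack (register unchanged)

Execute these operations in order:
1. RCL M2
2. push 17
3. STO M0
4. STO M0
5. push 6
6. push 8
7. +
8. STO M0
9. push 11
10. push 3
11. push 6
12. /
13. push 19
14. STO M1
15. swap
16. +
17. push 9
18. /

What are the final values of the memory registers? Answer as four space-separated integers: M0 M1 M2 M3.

After op 1 (RCL M2): stack=[0] mem=[0,0,0,0]
After op 2 (push 17): stack=[0,17] mem=[0,0,0,0]
After op 3 (STO M0): stack=[0] mem=[17,0,0,0]
After op 4 (STO M0): stack=[empty] mem=[0,0,0,0]
After op 5 (push 6): stack=[6] mem=[0,0,0,0]
After op 6 (push 8): stack=[6,8] mem=[0,0,0,0]
After op 7 (+): stack=[14] mem=[0,0,0,0]
After op 8 (STO M0): stack=[empty] mem=[14,0,0,0]
After op 9 (push 11): stack=[11] mem=[14,0,0,0]
After op 10 (push 3): stack=[11,3] mem=[14,0,0,0]
After op 11 (push 6): stack=[11,3,6] mem=[14,0,0,0]
After op 12 (/): stack=[11,0] mem=[14,0,0,0]
After op 13 (push 19): stack=[11,0,19] mem=[14,0,0,0]
After op 14 (STO M1): stack=[11,0] mem=[14,19,0,0]
After op 15 (swap): stack=[0,11] mem=[14,19,0,0]
After op 16 (+): stack=[11] mem=[14,19,0,0]
After op 17 (push 9): stack=[11,9] mem=[14,19,0,0]
After op 18 (/): stack=[1] mem=[14,19,0,0]

Answer: 14 19 0 0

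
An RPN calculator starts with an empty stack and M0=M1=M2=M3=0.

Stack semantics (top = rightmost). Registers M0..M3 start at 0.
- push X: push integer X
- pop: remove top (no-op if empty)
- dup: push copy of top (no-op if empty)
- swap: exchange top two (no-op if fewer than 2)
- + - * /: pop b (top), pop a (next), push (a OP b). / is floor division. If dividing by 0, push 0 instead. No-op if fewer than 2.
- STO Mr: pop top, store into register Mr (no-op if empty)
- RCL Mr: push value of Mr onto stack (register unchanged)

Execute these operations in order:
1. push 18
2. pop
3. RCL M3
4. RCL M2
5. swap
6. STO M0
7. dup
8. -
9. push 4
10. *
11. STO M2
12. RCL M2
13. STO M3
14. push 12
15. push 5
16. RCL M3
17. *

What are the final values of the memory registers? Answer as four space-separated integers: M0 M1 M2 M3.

Answer: 0 0 0 0

Derivation:
After op 1 (push 18): stack=[18] mem=[0,0,0,0]
After op 2 (pop): stack=[empty] mem=[0,0,0,0]
After op 3 (RCL M3): stack=[0] mem=[0,0,0,0]
After op 4 (RCL M2): stack=[0,0] mem=[0,0,0,0]
After op 5 (swap): stack=[0,0] mem=[0,0,0,0]
After op 6 (STO M0): stack=[0] mem=[0,0,0,0]
After op 7 (dup): stack=[0,0] mem=[0,0,0,0]
After op 8 (-): stack=[0] mem=[0,0,0,0]
After op 9 (push 4): stack=[0,4] mem=[0,0,0,0]
After op 10 (*): stack=[0] mem=[0,0,0,0]
After op 11 (STO M2): stack=[empty] mem=[0,0,0,0]
After op 12 (RCL M2): stack=[0] mem=[0,0,0,0]
After op 13 (STO M3): stack=[empty] mem=[0,0,0,0]
After op 14 (push 12): stack=[12] mem=[0,0,0,0]
After op 15 (push 5): stack=[12,5] mem=[0,0,0,0]
After op 16 (RCL M3): stack=[12,5,0] mem=[0,0,0,0]
After op 17 (*): stack=[12,0] mem=[0,0,0,0]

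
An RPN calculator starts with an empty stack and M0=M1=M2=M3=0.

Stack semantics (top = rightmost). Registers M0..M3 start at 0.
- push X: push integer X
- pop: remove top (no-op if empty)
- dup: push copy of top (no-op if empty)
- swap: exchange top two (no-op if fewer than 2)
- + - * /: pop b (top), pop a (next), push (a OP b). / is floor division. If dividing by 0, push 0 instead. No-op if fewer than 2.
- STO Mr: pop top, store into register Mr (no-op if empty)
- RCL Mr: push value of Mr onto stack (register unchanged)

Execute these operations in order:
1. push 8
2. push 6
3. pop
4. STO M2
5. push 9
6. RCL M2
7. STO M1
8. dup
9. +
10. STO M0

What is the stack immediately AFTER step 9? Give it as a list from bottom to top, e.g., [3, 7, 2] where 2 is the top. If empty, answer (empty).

After op 1 (push 8): stack=[8] mem=[0,0,0,0]
After op 2 (push 6): stack=[8,6] mem=[0,0,0,0]
After op 3 (pop): stack=[8] mem=[0,0,0,0]
After op 4 (STO M2): stack=[empty] mem=[0,0,8,0]
After op 5 (push 9): stack=[9] mem=[0,0,8,0]
After op 6 (RCL M2): stack=[9,8] mem=[0,0,8,0]
After op 7 (STO M1): stack=[9] mem=[0,8,8,0]
After op 8 (dup): stack=[9,9] mem=[0,8,8,0]
After op 9 (+): stack=[18] mem=[0,8,8,0]

[18]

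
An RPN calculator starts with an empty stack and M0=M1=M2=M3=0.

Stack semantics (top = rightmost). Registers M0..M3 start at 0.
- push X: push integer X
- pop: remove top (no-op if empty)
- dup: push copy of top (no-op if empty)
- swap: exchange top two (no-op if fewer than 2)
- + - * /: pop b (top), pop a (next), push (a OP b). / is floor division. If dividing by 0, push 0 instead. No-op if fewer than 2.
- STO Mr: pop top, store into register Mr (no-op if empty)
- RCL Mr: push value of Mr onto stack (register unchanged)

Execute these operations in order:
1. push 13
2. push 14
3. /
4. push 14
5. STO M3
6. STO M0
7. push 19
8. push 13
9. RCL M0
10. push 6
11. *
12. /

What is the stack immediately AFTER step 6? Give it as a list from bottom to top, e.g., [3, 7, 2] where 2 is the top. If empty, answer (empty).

After op 1 (push 13): stack=[13] mem=[0,0,0,0]
After op 2 (push 14): stack=[13,14] mem=[0,0,0,0]
After op 3 (/): stack=[0] mem=[0,0,0,0]
After op 4 (push 14): stack=[0,14] mem=[0,0,0,0]
After op 5 (STO M3): stack=[0] mem=[0,0,0,14]
After op 6 (STO M0): stack=[empty] mem=[0,0,0,14]

(empty)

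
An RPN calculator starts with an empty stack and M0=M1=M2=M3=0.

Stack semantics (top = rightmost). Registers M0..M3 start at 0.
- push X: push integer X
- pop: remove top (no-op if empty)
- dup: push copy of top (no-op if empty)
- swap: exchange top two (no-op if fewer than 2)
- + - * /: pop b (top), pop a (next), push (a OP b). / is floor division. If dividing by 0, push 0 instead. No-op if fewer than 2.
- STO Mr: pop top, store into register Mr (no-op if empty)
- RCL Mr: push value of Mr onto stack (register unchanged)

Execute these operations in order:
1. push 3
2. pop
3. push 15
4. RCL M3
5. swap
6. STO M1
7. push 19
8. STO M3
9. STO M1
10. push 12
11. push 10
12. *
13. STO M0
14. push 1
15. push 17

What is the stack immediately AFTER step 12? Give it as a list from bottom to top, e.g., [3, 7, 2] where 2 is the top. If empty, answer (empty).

After op 1 (push 3): stack=[3] mem=[0,0,0,0]
After op 2 (pop): stack=[empty] mem=[0,0,0,0]
After op 3 (push 15): stack=[15] mem=[0,0,0,0]
After op 4 (RCL M3): stack=[15,0] mem=[0,0,0,0]
After op 5 (swap): stack=[0,15] mem=[0,0,0,0]
After op 6 (STO M1): stack=[0] mem=[0,15,0,0]
After op 7 (push 19): stack=[0,19] mem=[0,15,0,0]
After op 8 (STO M3): stack=[0] mem=[0,15,0,19]
After op 9 (STO M1): stack=[empty] mem=[0,0,0,19]
After op 10 (push 12): stack=[12] mem=[0,0,0,19]
After op 11 (push 10): stack=[12,10] mem=[0,0,0,19]
After op 12 (*): stack=[120] mem=[0,0,0,19]

[120]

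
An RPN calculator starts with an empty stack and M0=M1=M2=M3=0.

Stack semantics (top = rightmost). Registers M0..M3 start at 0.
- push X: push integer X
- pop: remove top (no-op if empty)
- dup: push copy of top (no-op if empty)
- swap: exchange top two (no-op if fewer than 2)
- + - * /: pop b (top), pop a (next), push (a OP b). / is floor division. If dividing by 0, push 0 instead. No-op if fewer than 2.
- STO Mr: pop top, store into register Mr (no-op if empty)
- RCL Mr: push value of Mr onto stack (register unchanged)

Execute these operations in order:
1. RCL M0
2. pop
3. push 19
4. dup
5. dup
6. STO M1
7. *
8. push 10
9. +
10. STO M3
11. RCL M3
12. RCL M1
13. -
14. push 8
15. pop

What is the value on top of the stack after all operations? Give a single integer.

After op 1 (RCL M0): stack=[0] mem=[0,0,0,0]
After op 2 (pop): stack=[empty] mem=[0,0,0,0]
After op 3 (push 19): stack=[19] mem=[0,0,0,0]
After op 4 (dup): stack=[19,19] mem=[0,0,0,0]
After op 5 (dup): stack=[19,19,19] mem=[0,0,0,0]
After op 6 (STO M1): stack=[19,19] mem=[0,19,0,0]
After op 7 (*): stack=[361] mem=[0,19,0,0]
After op 8 (push 10): stack=[361,10] mem=[0,19,0,0]
After op 9 (+): stack=[371] mem=[0,19,0,0]
After op 10 (STO M3): stack=[empty] mem=[0,19,0,371]
After op 11 (RCL M3): stack=[371] mem=[0,19,0,371]
After op 12 (RCL M1): stack=[371,19] mem=[0,19,0,371]
After op 13 (-): stack=[352] mem=[0,19,0,371]
After op 14 (push 8): stack=[352,8] mem=[0,19,0,371]
After op 15 (pop): stack=[352] mem=[0,19,0,371]

Answer: 352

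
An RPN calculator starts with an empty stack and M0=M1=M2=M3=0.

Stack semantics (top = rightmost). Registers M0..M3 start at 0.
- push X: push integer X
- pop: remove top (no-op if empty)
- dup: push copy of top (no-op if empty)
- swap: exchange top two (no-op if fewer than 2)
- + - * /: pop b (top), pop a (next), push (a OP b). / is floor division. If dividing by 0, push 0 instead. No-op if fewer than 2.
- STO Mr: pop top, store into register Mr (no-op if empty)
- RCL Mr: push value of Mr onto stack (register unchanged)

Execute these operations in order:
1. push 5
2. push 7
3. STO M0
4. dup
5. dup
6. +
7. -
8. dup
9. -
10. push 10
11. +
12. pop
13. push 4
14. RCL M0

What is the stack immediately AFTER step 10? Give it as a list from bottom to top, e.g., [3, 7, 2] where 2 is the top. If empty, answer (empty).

After op 1 (push 5): stack=[5] mem=[0,0,0,0]
After op 2 (push 7): stack=[5,7] mem=[0,0,0,0]
After op 3 (STO M0): stack=[5] mem=[7,0,0,0]
After op 4 (dup): stack=[5,5] mem=[7,0,0,0]
After op 5 (dup): stack=[5,5,5] mem=[7,0,0,0]
After op 6 (+): stack=[5,10] mem=[7,0,0,0]
After op 7 (-): stack=[-5] mem=[7,0,0,0]
After op 8 (dup): stack=[-5,-5] mem=[7,0,0,0]
After op 9 (-): stack=[0] mem=[7,0,0,0]
After op 10 (push 10): stack=[0,10] mem=[7,0,0,0]

[0, 10]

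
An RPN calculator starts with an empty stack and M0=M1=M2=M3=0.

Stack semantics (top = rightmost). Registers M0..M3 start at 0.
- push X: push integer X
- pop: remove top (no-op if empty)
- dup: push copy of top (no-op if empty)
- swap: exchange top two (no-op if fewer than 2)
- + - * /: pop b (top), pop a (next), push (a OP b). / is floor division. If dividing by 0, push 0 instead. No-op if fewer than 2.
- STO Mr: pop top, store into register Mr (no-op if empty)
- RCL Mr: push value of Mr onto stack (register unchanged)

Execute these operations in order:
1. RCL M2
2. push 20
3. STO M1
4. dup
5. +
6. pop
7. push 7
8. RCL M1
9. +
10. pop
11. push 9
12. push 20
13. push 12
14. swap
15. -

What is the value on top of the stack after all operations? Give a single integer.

After op 1 (RCL M2): stack=[0] mem=[0,0,0,0]
After op 2 (push 20): stack=[0,20] mem=[0,0,0,0]
After op 3 (STO M1): stack=[0] mem=[0,20,0,0]
After op 4 (dup): stack=[0,0] mem=[0,20,0,0]
After op 5 (+): stack=[0] mem=[0,20,0,0]
After op 6 (pop): stack=[empty] mem=[0,20,0,0]
After op 7 (push 7): stack=[7] mem=[0,20,0,0]
After op 8 (RCL M1): stack=[7,20] mem=[0,20,0,0]
After op 9 (+): stack=[27] mem=[0,20,0,0]
After op 10 (pop): stack=[empty] mem=[0,20,0,0]
After op 11 (push 9): stack=[9] mem=[0,20,0,0]
After op 12 (push 20): stack=[9,20] mem=[0,20,0,0]
After op 13 (push 12): stack=[9,20,12] mem=[0,20,0,0]
After op 14 (swap): stack=[9,12,20] mem=[0,20,0,0]
After op 15 (-): stack=[9,-8] mem=[0,20,0,0]

Answer: -8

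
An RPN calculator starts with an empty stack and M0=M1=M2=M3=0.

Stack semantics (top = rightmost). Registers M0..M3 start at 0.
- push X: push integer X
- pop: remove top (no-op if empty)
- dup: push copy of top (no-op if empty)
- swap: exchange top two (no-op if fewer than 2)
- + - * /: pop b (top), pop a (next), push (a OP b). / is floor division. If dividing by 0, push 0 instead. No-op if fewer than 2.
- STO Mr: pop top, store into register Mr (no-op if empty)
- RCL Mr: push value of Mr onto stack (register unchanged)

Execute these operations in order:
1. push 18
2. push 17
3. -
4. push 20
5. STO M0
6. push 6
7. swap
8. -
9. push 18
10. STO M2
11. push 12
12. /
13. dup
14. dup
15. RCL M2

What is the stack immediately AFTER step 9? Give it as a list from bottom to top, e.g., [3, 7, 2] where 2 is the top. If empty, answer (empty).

After op 1 (push 18): stack=[18] mem=[0,0,0,0]
After op 2 (push 17): stack=[18,17] mem=[0,0,0,0]
After op 3 (-): stack=[1] mem=[0,0,0,0]
After op 4 (push 20): stack=[1,20] mem=[0,0,0,0]
After op 5 (STO M0): stack=[1] mem=[20,0,0,0]
After op 6 (push 6): stack=[1,6] mem=[20,0,0,0]
After op 7 (swap): stack=[6,1] mem=[20,0,0,0]
After op 8 (-): stack=[5] mem=[20,0,0,0]
After op 9 (push 18): stack=[5,18] mem=[20,0,0,0]

[5, 18]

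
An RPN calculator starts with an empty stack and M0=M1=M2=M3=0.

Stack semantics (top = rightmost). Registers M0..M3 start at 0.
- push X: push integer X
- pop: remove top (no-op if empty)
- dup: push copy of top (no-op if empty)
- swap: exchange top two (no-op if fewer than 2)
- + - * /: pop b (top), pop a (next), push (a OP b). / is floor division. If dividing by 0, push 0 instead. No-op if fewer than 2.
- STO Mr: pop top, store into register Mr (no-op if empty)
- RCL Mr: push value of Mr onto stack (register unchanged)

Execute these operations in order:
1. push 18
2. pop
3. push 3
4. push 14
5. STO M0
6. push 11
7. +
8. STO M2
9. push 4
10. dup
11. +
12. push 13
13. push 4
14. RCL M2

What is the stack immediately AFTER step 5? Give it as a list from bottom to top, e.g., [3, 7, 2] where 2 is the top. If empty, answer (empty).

After op 1 (push 18): stack=[18] mem=[0,0,0,0]
After op 2 (pop): stack=[empty] mem=[0,0,0,0]
After op 3 (push 3): stack=[3] mem=[0,0,0,0]
After op 4 (push 14): stack=[3,14] mem=[0,0,0,0]
After op 5 (STO M0): stack=[3] mem=[14,0,0,0]

[3]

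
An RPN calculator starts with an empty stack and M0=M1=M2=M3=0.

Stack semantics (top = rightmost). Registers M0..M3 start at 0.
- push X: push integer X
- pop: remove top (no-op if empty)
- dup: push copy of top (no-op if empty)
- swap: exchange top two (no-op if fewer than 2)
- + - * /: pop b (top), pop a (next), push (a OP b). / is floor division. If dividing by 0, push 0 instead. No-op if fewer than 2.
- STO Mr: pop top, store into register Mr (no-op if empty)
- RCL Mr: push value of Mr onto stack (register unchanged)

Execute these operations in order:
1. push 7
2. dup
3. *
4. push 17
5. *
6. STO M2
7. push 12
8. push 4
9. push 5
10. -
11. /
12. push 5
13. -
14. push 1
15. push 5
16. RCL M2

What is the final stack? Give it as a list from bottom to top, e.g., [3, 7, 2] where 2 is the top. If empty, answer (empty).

After op 1 (push 7): stack=[7] mem=[0,0,0,0]
After op 2 (dup): stack=[7,7] mem=[0,0,0,0]
After op 3 (*): stack=[49] mem=[0,0,0,0]
After op 4 (push 17): stack=[49,17] mem=[0,0,0,0]
After op 5 (*): stack=[833] mem=[0,0,0,0]
After op 6 (STO M2): stack=[empty] mem=[0,0,833,0]
After op 7 (push 12): stack=[12] mem=[0,0,833,0]
After op 8 (push 4): stack=[12,4] mem=[0,0,833,0]
After op 9 (push 5): stack=[12,4,5] mem=[0,0,833,0]
After op 10 (-): stack=[12,-1] mem=[0,0,833,0]
After op 11 (/): stack=[-12] mem=[0,0,833,0]
After op 12 (push 5): stack=[-12,5] mem=[0,0,833,0]
After op 13 (-): stack=[-17] mem=[0,0,833,0]
After op 14 (push 1): stack=[-17,1] mem=[0,0,833,0]
After op 15 (push 5): stack=[-17,1,5] mem=[0,0,833,0]
After op 16 (RCL M2): stack=[-17,1,5,833] mem=[0,0,833,0]

Answer: [-17, 1, 5, 833]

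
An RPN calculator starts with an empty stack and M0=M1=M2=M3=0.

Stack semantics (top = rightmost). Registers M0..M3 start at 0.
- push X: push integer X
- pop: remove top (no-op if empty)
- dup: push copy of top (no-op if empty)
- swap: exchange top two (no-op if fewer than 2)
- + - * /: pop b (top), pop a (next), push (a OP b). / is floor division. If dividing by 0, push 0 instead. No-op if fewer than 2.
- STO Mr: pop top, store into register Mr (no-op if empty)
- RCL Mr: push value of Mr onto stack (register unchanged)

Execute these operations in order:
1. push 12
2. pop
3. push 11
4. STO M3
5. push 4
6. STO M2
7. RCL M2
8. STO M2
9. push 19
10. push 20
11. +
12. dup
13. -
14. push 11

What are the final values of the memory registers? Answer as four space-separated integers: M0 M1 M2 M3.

Answer: 0 0 4 11

Derivation:
After op 1 (push 12): stack=[12] mem=[0,0,0,0]
After op 2 (pop): stack=[empty] mem=[0,0,0,0]
After op 3 (push 11): stack=[11] mem=[0,0,0,0]
After op 4 (STO M3): stack=[empty] mem=[0,0,0,11]
After op 5 (push 4): stack=[4] mem=[0,0,0,11]
After op 6 (STO M2): stack=[empty] mem=[0,0,4,11]
After op 7 (RCL M2): stack=[4] mem=[0,0,4,11]
After op 8 (STO M2): stack=[empty] mem=[0,0,4,11]
After op 9 (push 19): stack=[19] mem=[0,0,4,11]
After op 10 (push 20): stack=[19,20] mem=[0,0,4,11]
After op 11 (+): stack=[39] mem=[0,0,4,11]
After op 12 (dup): stack=[39,39] mem=[0,0,4,11]
After op 13 (-): stack=[0] mem=[0,0,4,11]
After op 14 (push 11): stack=[0,11] mem=[0,0,4,11]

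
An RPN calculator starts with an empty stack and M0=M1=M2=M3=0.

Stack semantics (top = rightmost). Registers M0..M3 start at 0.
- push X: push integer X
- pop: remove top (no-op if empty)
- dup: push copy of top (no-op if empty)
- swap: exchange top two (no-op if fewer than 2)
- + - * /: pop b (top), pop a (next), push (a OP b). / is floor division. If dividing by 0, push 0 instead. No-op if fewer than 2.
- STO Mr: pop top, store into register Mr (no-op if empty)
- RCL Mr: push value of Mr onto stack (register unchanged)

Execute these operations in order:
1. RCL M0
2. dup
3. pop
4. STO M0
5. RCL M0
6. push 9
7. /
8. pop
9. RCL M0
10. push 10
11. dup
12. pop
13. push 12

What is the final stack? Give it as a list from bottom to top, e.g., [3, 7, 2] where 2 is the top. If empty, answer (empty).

After op 1 (RCL M0): stack=[0] mem=[0,0,0,0]
After op 2 (dup): stack=[0,0] mem=[0,0,0,0]
After op 3 (pop): stack=[0] mem=[0,0,0,0]
After op 4 (STO M0): stack=[empty] mem=[0,0,0,0]
After op 5 (RCL M0): stack=[0] mem=[0,0,0,0]
After op 6 (push 9): stack=[0,9] mem=[0,0,0,0]
After op 7 (/): stack=[0] mem=[0,0,0,0]
After op 8 (pop): stack=[empty] mem=[0,0,0,0]
After op 9 (RCL M0): stack=[0] mem=[0,0,0,0]
After op 10 (push 10): stack=[0,10] mem=[0,0,0,0]
After op 11 (dup): stack=[0,10,10] mem=[0,0,0,0]
After op 12 (pop): stack=[0,10] mem=[0,0,0,0]
After op 13 (push 12): stack=[0,10,12] mem=[0,0,0,0]

Answer: [0, 10, 12]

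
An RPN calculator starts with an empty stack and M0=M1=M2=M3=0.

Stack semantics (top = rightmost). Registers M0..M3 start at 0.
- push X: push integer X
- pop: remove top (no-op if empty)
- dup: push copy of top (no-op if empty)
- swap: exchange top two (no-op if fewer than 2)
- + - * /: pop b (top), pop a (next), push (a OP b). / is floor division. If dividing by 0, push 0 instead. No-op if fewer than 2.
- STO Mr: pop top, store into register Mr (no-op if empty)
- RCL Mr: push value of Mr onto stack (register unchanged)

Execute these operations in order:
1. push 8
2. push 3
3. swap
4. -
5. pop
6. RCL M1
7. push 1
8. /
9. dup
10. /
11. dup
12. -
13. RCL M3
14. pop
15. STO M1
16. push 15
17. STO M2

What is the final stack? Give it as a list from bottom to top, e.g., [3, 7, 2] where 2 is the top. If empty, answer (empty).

Answer: (empty)

Derivation:
After op 1 (push 8): stack=[8] mem=[0,0,0,0]
After op 2 (push 3): stack=[8,3] mem=[0,0,0,0]
After op 3 (swap): stack=[3,8] mem=[0,0,0,0]
After op 4 (-): stack=[-5] mem=[0,0,0,0]
After op 5 (pop): stack=[empty] mem=[0,0,0,0]
After op 6 (RCL M1): stack=[0] mem=[0,0,0,0]
After op 7 (push 1): stack=[0,1] mem=[0,0,0,0]
After op 8 (/): stack=[0] mem=[0,0,0,0]
After op 9 (dup): stack=[0,0] mem=[0,0,0,0]
After op 10 (/): stack=[0] mem=[0,0,0,0]
After op 11 (dup): stack=[0,0] mem=[0,0,0,0]
After op 12 (-): stack=[0] mem=[0,0,0,0]
After op 13 (RCL M3): stack=[0,0] mem=[0,0,0,0]
After op 14 (pop): stack=[0] mem=[0,0,0,0]
After op 15 (STO M1): stack=[empty] mem=[0,0,0,0]
After op 16 (push 15): stack=[15] mem=[0,0,0,0]
After op 17 (STO M2): stack=[empty] mem=[0,0,15,0]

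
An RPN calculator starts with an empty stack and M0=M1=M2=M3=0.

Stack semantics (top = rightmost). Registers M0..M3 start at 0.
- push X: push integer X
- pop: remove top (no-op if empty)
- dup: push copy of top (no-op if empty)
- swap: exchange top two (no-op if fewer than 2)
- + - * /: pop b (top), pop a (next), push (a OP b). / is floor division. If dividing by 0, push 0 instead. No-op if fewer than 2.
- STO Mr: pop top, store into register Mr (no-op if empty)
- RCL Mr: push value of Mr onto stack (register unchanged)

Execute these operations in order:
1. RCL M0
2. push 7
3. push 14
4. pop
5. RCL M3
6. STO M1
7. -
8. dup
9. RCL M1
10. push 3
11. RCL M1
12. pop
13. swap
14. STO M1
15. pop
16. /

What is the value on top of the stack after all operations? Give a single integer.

Answer: 1

Derivation:
After op 1 (RCL M0): stack=[0] mem=[0,0,0,0]
After op 2 (push 7): stack=[0,7] mem=[0,0,0,0]
After op 3 (push 14): stack=[0,7,14] mem=[0,0,0,0]
After op 4 (pop): stack=[0,7] mem=[0,0,0,0]
After op 5 (RCL M3): stack=[0,7,0] mem=[0,0,0,0]
After op 6 (STO M1): stack=[0,7] mem=[0,0,0,0]
After op 7 (-): stack=[-7] mem=[0,0,0,0]
After op 8 (dup): stack=[-7,-7] mem=[0,0,0,0]
After op 9 (RCL M1): stack=[-7,-7,0] mem=[0,0,0,0]
After op 10 (push 3): stack=[-7,-7,0,3] mem=[0,0,0,0]
After op 11 (RCL M1): stack=[-7,-7,0,3,0] mem=[0,0,0,0]
After op 12 (pop): stack=[-7,-7,0,3] mem=[0,0,0,0]
After op 13 (swap): stack=[-7,-7,3,0] mem=[0,0,0,0]
After op 14 (STO M1): stack=[-7,-7,3] mem=[0,0,0,0]
After op 15 (pop): stack=[-7,-7] mem=[0,0,0,0]
After op 16 (/): stack=[1] mem=[0,0,0,0]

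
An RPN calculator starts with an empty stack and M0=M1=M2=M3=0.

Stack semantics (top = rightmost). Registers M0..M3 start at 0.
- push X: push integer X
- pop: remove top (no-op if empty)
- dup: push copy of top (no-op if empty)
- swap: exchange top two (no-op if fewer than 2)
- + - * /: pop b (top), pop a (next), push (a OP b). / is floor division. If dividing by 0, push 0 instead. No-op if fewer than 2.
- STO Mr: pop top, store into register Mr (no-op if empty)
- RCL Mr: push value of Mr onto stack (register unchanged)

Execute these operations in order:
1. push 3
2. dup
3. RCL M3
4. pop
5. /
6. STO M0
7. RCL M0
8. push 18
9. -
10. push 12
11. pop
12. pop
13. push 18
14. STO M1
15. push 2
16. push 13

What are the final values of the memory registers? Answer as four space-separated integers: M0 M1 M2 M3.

After op 1 (push 3): stack=[3] mem=[0,0,0,0]
After op 2 (dup): stack=[3,3] mem=[0,0,0,0]
After op 3 (RCL M3): stack=[3,3,0] mem=[0,0,0,0]
After op 4 (pop): stack=[3,3] mem=[0,0,0,0]
After op 5 (/): stack=[1] mem=[0,0,0,0]
After op 6 (STO M0): stack=[empty] mem=[1,0,0,0]
After op 7 (RCL M0): stack=[1] mem=[1,0,0,0]
After op 8 (push 18): stack=[1,18] mem=[1,0,0,0]
After op 9 (-): stack=[-17] mem=[1,0,0,0]
After op 10 (push 12): stack=[-17,12] mem=[1,0,0,0]
After op 11 (pop): stack=[-17] mem=[1,0,0,0]
After op 12 (pop): stack=[empty] mem=[1,0,0,0]
After op 13 (push 18): stack=[18] mem=[1,0,0,0]
After op 14 (STO M1): stack=[empty] mem=[1,18,0,0]
After op 15 (push 2): stack=[2] mem=[1,18,0,0]
After op 16 (push 13): stack=[2,13] mem=[1,18,0,0]

Answer: 1 18 0 0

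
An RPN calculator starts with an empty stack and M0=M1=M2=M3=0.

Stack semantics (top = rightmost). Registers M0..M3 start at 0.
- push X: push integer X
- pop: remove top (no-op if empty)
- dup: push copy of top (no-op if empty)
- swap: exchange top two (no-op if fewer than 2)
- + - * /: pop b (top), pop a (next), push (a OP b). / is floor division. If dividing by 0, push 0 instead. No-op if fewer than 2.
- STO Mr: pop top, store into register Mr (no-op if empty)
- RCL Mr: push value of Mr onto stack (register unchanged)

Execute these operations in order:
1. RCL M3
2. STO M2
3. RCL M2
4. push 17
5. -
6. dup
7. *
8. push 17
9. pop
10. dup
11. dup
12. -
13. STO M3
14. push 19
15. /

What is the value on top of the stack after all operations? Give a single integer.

After op 1 (RCL M3): stack=[0] mem=[0,0,0,0]
After op 2 (STO M2): stack=[empty] mem=[0,0,0,0]
After op 3 (RCL M2): stack=[0] mem=[0,0,0,0]
After op 4 (push 17): stack=[0,17] mem=[0,0,0,0]
After op 5 (-): stack=[-17] mem=[0,0,0,0]
After op 6 (dup): stack=[-17,-17] mem=[0,0,0,0]
After op 7 (*): stack=[289] mem=[0,0,0,0]
After op 8 (push 17): stack=[289,17] mem=[0,0,0,0]
After op 9 (pop): stack=[289] mem=[0,0,0,0]
After op 10 (dup): stack=[289,289] mem=[0,0,0,0]
After op 11 (dup): stack=[289,289,289] mem=[0,0,0,0]
After op 12 (-): stack=[289,0] mem=[0,0,0,0]
After op 13 (STO M3): stack=[289] mem=[0,0,0,0]
After op 14 (push 19): stack=[289,19] mem=[0,0,0,0]
After op 15 (/): stack=[15] mem=[0,0,0,0]

Answer: 15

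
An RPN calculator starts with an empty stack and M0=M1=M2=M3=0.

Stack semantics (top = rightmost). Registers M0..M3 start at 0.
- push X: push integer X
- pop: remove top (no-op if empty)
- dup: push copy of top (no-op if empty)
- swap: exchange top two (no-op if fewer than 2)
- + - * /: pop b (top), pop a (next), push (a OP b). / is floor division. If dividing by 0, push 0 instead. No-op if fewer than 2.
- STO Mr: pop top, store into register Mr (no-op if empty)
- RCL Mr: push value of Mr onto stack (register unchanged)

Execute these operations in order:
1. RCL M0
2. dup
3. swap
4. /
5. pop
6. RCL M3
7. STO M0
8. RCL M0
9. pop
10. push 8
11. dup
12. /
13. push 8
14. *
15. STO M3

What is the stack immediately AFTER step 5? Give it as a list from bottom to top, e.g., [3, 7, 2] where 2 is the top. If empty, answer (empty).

After op 1 (RCL M0): stack=[0] mem=[0,0,0,0]
After op 2 (dup): stack=[0,0] mem=[0,0,0,0]
After op 3 (swap): stack=[0,0] mem=[0,0,0,0]
After op 4 (/): stack=[0] mem=[0,0,0,0]
After op 5 (pop): stack=[empty] mem=[0,0,0,0]

(empty)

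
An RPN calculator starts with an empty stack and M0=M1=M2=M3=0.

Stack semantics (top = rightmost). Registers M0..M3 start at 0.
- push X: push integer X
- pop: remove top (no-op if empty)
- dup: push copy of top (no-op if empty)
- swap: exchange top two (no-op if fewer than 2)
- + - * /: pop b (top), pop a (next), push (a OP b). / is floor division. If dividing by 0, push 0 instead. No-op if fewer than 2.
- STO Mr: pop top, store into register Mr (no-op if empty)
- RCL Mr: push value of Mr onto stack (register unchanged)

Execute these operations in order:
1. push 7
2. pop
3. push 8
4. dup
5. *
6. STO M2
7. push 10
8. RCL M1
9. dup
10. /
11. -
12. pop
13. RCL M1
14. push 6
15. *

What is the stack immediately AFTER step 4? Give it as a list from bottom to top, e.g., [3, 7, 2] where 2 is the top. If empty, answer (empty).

After op 1 (push 7): stack=[7] mem=[0,0,0,0]
After op 2 (pop): stack=[empty] mem=[0,0,0,0]
After op 3 (push 8): stack=[8] mem=[0,0,0,0]
After op 4 (dup): stack=[8,8] mem=[0,0,0,0]

[8, 8]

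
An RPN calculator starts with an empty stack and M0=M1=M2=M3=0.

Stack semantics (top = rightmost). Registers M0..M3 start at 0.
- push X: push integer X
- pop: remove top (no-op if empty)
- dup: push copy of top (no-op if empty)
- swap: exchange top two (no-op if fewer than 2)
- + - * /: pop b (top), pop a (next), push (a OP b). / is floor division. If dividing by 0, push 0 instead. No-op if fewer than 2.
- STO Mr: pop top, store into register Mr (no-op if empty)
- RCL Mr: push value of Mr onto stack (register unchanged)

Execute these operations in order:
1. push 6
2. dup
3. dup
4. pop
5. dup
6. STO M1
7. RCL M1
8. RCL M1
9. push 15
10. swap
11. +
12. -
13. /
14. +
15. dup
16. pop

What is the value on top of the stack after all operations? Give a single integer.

After op 1 (push 6): stack=[6] mem=[0,0,0,0]
After op 2 (dup): stack=[6,6] mem=[0,0,0,0]
After op 3 (dup): stack=[6,6,6] mem=[0,0,0,0]
After op 4 (pop): stack=[6,6] mem=[0,0,0,0]
After op 5 (dup): stack=[6,6,6] mem=[0,0,0,0]
After op 6 (STO M1): stack=[6,6] mem=[0,6,0,0]
After op 7 (RCL M1): stack=[6,6,6] mem=[0,6,0,0]
After op 8 (RCL M1): stack=[6,6,6,6] mem=[0,6,0,0]
After op 9 (push 15): stack=[6,6,6,6,15] mem=[0,6,0,0]
After op 10 (swap): stack=[6,6,6,15,6] mem=[0,6,0,0]
After op 11 (+): stack=[6,6,6,21] mem=[0,6,0,0]
After op 12 (-): stack=[6,6,-15] mem=[0,6,0,0]
After op 13 (/): stack=[6,-1] mem=[0,6,0,0]
After op 14 (+): stack=[5] mem=[0,6,0,0]
After op 15 (dup): stack=[5,5] mem=[0,6,0,0]
After op 16 (pop): stack=[5] mem=[0,6,0,0]

Answer: 5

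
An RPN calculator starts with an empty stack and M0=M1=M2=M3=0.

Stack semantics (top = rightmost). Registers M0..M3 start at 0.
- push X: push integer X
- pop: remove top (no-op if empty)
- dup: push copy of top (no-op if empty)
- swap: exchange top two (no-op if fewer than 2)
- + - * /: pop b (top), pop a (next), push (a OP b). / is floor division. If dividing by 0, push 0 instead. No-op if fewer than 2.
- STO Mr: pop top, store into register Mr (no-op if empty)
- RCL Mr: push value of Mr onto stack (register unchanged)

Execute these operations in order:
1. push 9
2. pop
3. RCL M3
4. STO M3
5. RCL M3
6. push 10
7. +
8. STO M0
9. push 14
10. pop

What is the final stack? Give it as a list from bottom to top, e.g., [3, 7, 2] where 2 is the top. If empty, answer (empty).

After op 1 (push 9): stack=[9] mem=[0,0,0,0]
After op 2 (pop): stack=[empty] mem=[0,0,0,0]
After op 3 (RCL M3): stack=[0] mem=[0,0,0,0]
After op 4 (STO M3): stack=[empty] mem=[0,0,0,0]
After op 5 (RCL M3): stack=[0] mem=[0,0,0,0]
After op 6 (push 10): stack=[0,10] mem=[0,0,0,0]
After op 7 (+): stack=[10] mem=[0,0,0,0]
After op 8 (STO M0): stack=[empty] mem=[10,0,0,0]
After op 9 (push 14): stack=[14] mem=[10,0,0,0]
After op 10 (pop): stack=[empty] mem=[10,0,0,0]

Answer: (empty)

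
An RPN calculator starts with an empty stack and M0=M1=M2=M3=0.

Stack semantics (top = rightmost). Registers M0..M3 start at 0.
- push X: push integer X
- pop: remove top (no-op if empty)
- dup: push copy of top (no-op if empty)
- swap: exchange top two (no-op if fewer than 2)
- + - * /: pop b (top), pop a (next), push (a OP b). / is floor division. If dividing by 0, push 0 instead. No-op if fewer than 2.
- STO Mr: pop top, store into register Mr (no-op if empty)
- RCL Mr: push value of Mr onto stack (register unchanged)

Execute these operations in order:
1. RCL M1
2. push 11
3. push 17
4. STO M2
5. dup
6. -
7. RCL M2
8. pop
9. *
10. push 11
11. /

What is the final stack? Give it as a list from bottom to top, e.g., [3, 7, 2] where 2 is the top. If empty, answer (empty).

Answer: [0]

Derivation:
After op 1 (RCL M1): stack=[0] mem=[0,0,0,0]
After op 2 (push 11): stack=[0,11] mem=[0,0,0,0]
After op 3 (push 17): stack=[0,11,17] mem=[0,0,0,0]
After op 4 (STO M2): stack=[0,11] mem=[0,0,17,0]
After op 5 (dup): stack=[0,11,11] mem=[0,0,17,0]
After op 6 (-): stack=[0,0] mem=[0,0,17,0]
After op 7 (RCL M2): stack=[0,0,17] mem=[0,0,17,0]
After op 8 (pop): stack=[0,0] mem=[0,0,17,0]
After op 9 (*): stack=[0] mem=[0,0,17,0]
After op 10 (push 11): stack=[0,11] mem=[0,0,17,0]
After op 11 (/): stack=[0] mem=[0,0,17,0]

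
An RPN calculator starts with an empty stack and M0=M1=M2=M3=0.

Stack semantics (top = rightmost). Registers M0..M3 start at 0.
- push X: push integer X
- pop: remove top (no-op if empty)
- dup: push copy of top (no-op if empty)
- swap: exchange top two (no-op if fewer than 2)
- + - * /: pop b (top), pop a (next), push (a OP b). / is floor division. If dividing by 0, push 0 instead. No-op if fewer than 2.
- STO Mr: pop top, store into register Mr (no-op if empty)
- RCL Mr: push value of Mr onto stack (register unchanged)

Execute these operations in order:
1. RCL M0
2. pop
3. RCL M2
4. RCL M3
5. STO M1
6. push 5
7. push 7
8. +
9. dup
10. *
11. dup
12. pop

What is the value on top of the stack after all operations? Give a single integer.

After op 1 (RCL M0): stack=[0] mem=[0,0,0,0]
After op 2 (pop): stack=[empty] mem=[0,0,0,0]
After op 3 (RCL M2): stack=[0] mem=[0,0,0,0]
After op 4 (RCL M3): stack=[0,0] mem=[0,0,0,0]
After op 5 (STO M1): stack=[0] mem=[0,0,0,0]
After op 6 (push 5): stack=[0,5] mem=[0,0,0,0]
After op 7 (push 7): stack=[0,5,7] mem=[0,0,0,0]
After op 8 (+): stack=[0,12] mem=[0,0,0,0]
After op 9 (dup): stack=[0,12,12] mem=[0,0,0,0]
After op 10 (*): stack=[0,144] mem=[0,0,0,0]
After op 11 (dup): stack=[0,144,144] mem=[0,0,0,0]
After op 12 (pop): stack=[0,144] mem=[0,0,0,0]

Answer: 144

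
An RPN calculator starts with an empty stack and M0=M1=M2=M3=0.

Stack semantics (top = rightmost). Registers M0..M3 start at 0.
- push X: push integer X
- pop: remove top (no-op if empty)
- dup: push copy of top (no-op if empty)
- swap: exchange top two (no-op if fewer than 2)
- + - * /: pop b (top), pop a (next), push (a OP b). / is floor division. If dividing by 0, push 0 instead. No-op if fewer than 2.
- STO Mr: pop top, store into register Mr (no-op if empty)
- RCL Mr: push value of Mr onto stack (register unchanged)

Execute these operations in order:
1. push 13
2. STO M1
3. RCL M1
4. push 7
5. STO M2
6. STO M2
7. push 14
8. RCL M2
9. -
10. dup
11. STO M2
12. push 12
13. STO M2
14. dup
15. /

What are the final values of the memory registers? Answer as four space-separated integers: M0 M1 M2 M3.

Answer: 0 13 12 0

Derivation:
After op 1 (push 13): stack=[13] mem=[0,0,0,0]
After op 2 (STO M1): stack=[empty] mem=[0,13,0,0]
After op 3 (RCL M1): stack=[13] mem=[0,13,0,0]
After op 4 (push 7): stack=[13,7] mem=[0,13,0,0]
After op 5 (STO M2): stack=[13] mem=[0,13,7,0]
After op 6 (STO M2): stack=[empty] mem=[0,13,13,0]
After op 7 (push 14): stack=[14] mem=[0,13,13,0]
After op 8 (RCL M2): stack=[14,13] mem=[0,13,13,0]
After op 9 (-): stack=[1] mem=[0,13,13,0]
After op 10 (dup): stack=[1,1] mem=[0,13,13,0]
After op 11 (STO M2): stack=[1] mem=[0,13,1,0]
After op 12 (push 12): stack=[1,12] mem=[0,13,1,0]
After op 13 (STO M2): stack=[1] mem=[0,13,12,0]
After op 14 (dup): stack=[1,1] mem=[0,13,12,0]
After op 15 (/): stack=[1] mem=[0,13,12,0]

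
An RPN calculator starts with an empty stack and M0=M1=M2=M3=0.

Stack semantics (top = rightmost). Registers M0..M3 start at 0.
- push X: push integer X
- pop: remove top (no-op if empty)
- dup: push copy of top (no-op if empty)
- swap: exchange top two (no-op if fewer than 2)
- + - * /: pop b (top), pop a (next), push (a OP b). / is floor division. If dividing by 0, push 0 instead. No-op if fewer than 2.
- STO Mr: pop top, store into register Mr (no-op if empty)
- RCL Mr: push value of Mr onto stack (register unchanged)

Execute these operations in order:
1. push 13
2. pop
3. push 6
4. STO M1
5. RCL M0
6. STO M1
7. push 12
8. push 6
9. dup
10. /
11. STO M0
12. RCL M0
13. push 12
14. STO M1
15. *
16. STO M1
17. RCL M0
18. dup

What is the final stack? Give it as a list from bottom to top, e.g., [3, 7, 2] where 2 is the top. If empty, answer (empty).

After op 1 (push 13): stack=[13] mem=[0,0,0,0]
After op 2 (pop): stack=[empty] mem=[0,0,0,0]
After op 3 (push 6): stack=[6] mem=[0,0,0,0]
After op 4 (STO M1): stack=[empty] mem=[0,6,0,0]
After op 5 (RCL M0): stack=[0] mem=[0,6,0,0]
After op 6 (STO M1): stack=[empty] mem=[0,0,0,0]
After op 7 (push 12): stack=[12] mem=[0,0,0,0]
After op 8 (push 6): stack=[12,6] mem=[0,0,0,0]
After op 9 (dup): stack=[12,6,6] mem=[0,0,0,0]
After op 10 (/): stack=[12,1] mem=[0,0,0,0]
After op 11 (STO M0): stack=[12] mem=[1,0,0,0]
After op 12 (RCL M0): stack=[12,1] mem=[1,0,0,0]
After op 13 (push 12): stack=[12,1,12] mem=[1,0,0,0]
After op 14 (STO M1): stack=[12,1] mem=[1,12,0,0]
After op 15 (*): stack=[12] mem=[1,12,0,0]
After op 16 (STO M1): stack=[empty] mem=[1,12,0,0]
After op 17 (RCL M0): stack=[1] mem=[1,12,0,0]
After op 18 (dup): stack=[1,1] mem=[1,12,0,0]

Answer: [1, 1]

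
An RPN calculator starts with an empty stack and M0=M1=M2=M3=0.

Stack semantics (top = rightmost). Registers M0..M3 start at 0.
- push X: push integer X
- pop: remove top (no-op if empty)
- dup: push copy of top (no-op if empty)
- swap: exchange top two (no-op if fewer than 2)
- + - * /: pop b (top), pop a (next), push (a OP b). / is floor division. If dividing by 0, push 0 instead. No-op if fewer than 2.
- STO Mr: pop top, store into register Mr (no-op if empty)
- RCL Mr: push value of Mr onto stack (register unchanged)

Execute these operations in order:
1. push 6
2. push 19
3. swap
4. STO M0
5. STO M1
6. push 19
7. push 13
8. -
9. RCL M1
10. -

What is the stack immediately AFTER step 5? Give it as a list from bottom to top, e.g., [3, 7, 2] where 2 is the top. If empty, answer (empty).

After op 1 (push 6): stack=[6] mem=[0,0,0,0]
After op 2 (push 19): stack=[6,19] mem=[0,0,0,0]
After op 3 (swap): stack=[19,6] mem=[0,0,0,0]
After op 4 (STO M0): stack=[19] mem=[6,0,0,0]
After op 5 (STO M1): stack=[empty] mem=[6,19,0,0]

(empty)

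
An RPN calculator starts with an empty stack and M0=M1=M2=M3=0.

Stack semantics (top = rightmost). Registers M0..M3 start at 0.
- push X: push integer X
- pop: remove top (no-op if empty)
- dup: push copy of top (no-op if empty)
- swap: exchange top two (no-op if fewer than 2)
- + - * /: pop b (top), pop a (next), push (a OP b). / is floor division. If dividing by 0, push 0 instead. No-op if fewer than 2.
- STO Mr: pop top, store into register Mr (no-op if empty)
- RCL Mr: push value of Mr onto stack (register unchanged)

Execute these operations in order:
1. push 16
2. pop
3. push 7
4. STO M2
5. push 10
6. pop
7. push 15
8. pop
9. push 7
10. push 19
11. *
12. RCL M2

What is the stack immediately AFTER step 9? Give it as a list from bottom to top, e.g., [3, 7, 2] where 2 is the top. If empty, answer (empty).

After op 1 (push 16): stack=[16] mem=[0,0,0,0]
After op 2 (pop): stack=[empty] mem=[0,0,0,0]
After op 3 (push 7): stack=[7] mem=[0,0,0,0]
After op 4 (STO M2): stack=[empty] mem=[0,0,7,0]
After op 5 (push 10): stack=[10] mem=[0,0,7,0]
After op 6 (pop): stack=[empty] mem=[0,0,7,0]
After op 7 (push 15): stack=[15] mem=[0,0,7,0]
After op 8 (pop): stack=[empty] mem=[0,0,7,0]
After op 9 (push 7): stack=[7] mem=[0,0,7,0]

[7]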